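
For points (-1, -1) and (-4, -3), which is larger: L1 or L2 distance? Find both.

L1 = |-1 - (-4)| + |-1 - (-3)| = 3 + 2 = 5
L2 = √(3² + 2²) = √13 ≈ 3.6056
L1 ≥ L2 always (equality iff movement is along one axis); L1 > L2 here.
Ratio L1/L2 = 5/√13 ≈ 1.3868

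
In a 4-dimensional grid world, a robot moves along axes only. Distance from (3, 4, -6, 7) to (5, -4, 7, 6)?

Σ|x_i - y_i| = |3 - 5| + |4 - (-4)| + |-6 - 7| + |7 - 6| = 2 + 8 + 13 + 1 = 24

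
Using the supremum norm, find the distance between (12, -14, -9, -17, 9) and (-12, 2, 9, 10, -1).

max(|x_i - y_i|) = max(|12 - (-12)|, |-14 - 2|, |-9 - 9|, |-17 - 10|, |9 - (-1)|) = max(24, 16, 18, 27, 10) = 27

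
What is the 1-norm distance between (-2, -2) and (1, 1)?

Σ|x_i - y_i| = |-2 - 1| + |-2 - 1| = 3 + 3 = 6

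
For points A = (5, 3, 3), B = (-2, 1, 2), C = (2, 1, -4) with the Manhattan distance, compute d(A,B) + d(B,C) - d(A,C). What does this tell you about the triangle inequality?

d(A,B) = 7 + 2 + 1 = 10, d(B,C) = 4 + 0 + 6 = 10, d(A,C) = 3 + 2 + 7 = 12.
d(A,B) + d(B,C) - d(A,C) = 10 + 10 - 12 = 20 - 12 = 8. This is ≥ 0, so the triangle inequality holds for these points.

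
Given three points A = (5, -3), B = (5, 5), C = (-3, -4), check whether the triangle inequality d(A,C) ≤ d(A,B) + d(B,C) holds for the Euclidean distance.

d(A,B) = √(0² + 8²) = √64 = 8, d(B,C) = √(8² + 9²) = √145 ≈ 12.0416, d(A,C) = √(8² + 1²) = √65 ≈ 8.0623.
d(A,C) ≈ 8.0623 ≤ 8 + 12.0416 = 20.0416. Triangle inequality is satisfied.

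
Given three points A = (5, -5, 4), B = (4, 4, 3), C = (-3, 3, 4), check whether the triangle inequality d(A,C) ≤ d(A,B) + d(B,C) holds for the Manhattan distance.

d(A,B) = 1 + 9 + 1 = 11, d(B,C) = 7 + 1 + 1 = 9, d(A,C) = 8 + 8 + 0 = 16.
d(A,C) = 16 ≤ 11 + 9 = 20. Triangle inequality is satisfied.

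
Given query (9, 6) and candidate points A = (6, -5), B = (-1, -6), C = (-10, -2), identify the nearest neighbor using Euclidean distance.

Distances: d(A) ≈ 11.4018, d(B) ≈ 15.6205, d(C) ≈ 20.6155. Nearest: A = (6, -5) with distance 11.4018.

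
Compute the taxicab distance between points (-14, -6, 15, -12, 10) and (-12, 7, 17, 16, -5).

Σ|x_i - y_i| = |-14 - (-12)| + |-6 - 7| + |15 - 17| + |-12 - 16| + |10 - (-5)| = 2 + 13 + 2 + 28 + 15 = 60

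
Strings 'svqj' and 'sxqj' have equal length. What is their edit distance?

Let D[i][j] be the edit distance between the first i characters of 'svqj' and the first j characters of 'sxqj', with D[i][0] = i, D[0][j] = j, and D[i][j] = D[i-1][j-1] if the characters match, else 1 + min(D[i-1][j], D[i][j-1], D[i-1][j-1]). Filling the table (rows: prefixes of 'svqj', columns: prefixes of 'sxqj'):
     ε  s  x  q  j
  ε  0  1  2  3  4
  s  1  0  1  2  3
  v  2  1  1  2  3
  q  3  2  2  1  2
  j  4  3  3  2  1
The bottom-right entry gives D[4][4] = 1, so no sequence of fewer than 1 edit works. Backtracking through the table gives one optimal edit sequence (1 edit):
  svqj → sxqj (sub v→x @2)
Edit distance = 1.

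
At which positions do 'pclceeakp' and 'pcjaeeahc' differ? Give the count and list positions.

Differing positions: 3, 4, 8, 9. Hamming distance = 4.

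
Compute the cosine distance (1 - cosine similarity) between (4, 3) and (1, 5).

With u = (4, 3), v = (1, 5):
u·v = 4·1 + 3·5 = 4 + 15 = 19.
|u| = √(4² + 3²) = √25, |v| = √(1² + 5²) = √26, so |u||v| = √(25·26) = √650.
cos θ = (u·v)/(|u||v|) = 19/√650 ≈ 0.7452
Cosine distance = 1 - cos θ ≈ 1 - 0.7452 = 0.2548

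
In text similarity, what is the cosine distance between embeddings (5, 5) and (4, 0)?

With u = (5, 5), v = (4, 0):
u·v = 5·4 + 5·0 = 20 + 0 = 20.
|u| = √(5² + 5²) = √50, |v| = √(4² + 0²) = √16, so |u||v| = √(50·16) = √800.
cos θ = (u·v)/(|u||v|) = 20/√800 ≈ 0.7071
Cosine distance = 1 - cos θ ≈ 1 - 0.7071 = 0.2929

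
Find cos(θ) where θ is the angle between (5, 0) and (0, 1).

With u = (5, 0), v = (0, 1):
u·v = 5·0 + 0·1 = 0 + 0 = 0.
|u| = √(5² + 0²) = √25, |v| = √(0² + 1²) = √1, so |u||v| = √(25·1) = √25 = 5.
cos θ = (u·v)/(|u||v|) = 0/5 = 0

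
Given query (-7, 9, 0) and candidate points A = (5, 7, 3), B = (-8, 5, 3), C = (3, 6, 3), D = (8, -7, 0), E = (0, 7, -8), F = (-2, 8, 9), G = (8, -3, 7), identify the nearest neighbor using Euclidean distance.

Distances: d(A) ≈ 12.53, d(B) ≈ 5.099, d(C) ≈ 10.8628, d(D) ≈ 21.9317, d(E) ≈ 10.8167, d(F) ≈ 10.3441, d(G) ≈ 20.445. Nearest: B = (-8, 5, 3) with distance 5.099.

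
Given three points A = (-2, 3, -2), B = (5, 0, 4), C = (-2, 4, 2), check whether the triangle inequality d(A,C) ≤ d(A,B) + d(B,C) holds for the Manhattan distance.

d(A,B) = 7 + 3 + 6 = 16, d(B,C) = 7 + 4 + 2 = 13, d(A,C) = 0 + 1 + 4 = 5.
d(A,C) = 5 ≤ 16 + 13 = 29. Triangle inequality is satisfied.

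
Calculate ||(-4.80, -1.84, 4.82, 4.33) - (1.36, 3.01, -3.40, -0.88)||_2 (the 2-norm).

(Σ|x_i - y_i|^2)^(1/2) = (|-4.8 - 1.36|^2 + |-1.84 - 3.01|^2 + |4.82 - (-3.4)|^2 + |4.33 - (-0.88)|^2)^(1/2)
= (6.16^2 + 4.85^2 + 8.22^2 + 5.21^2)^(1/2) = (37.9456 + 23.5225 + 67.5684 + 27.1441)^(1/2) = (156.1806)^(1/2) ≈ 12.4972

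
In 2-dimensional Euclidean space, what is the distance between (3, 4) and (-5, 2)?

√(Σ(x_i - y_i)²) = √((3 - (-5))² + (4 - 2)²)
= √(8² + 2²) = √(64 + 4) = √68 ≈ 8.2462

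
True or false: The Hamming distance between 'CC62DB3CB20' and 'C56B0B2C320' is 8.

Differing positions: 2, 4, 5, 7, 9. Hamming distance = 5, so the claim that d_H = 8 is false.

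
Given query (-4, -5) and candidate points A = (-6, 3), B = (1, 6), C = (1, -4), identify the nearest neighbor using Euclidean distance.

Distances: d(A) ≈ 8.2462, d(B) ≈ 12.083, d(C) ≈ 5.099. Nearest: C = (1, -4) with distance 5.099.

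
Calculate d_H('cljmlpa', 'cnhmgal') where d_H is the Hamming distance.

Differing positions: 2, 3, 5, 6, 7. Hamming distance = 5.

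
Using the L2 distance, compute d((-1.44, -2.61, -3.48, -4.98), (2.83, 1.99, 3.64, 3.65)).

(Σ|x_i - y_i|^2)^(1/2) = (|-1.44 - 2.83|^2 + |-2.61 - 1.99|^2 + |-3.48 - 3.64|^2 + |-4.98 - 3.65|^2)^(1/2)
= (4.27^2 + 4.6^2 + 7.12^2 + 8.63^2)^(1/2) = (18.2329 + 21.16 + 50.6944 + 74.4769)^(1/2) = (164.5642)^(1/2) ≈ 12.8283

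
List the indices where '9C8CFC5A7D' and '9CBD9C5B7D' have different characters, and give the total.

Differing positions: 3, 4, 5, 8. Hamming distance = 4.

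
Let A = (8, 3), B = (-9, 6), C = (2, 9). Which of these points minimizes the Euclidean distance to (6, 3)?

Distances: d(A) = 2, d(B) ≈ 15.2971, d(C) ≈ 7.2111. Nearest: A = (8, 3) with distance 2.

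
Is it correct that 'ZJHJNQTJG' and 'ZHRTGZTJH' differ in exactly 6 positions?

Differing positions: 2, 3, 4, 5, 6, 9. Hamming distance = 6, so the claim is true.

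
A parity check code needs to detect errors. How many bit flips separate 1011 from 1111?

Differing positions: 2. Hamming distance = 1.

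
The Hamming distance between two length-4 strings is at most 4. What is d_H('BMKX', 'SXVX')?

Differing positions: 1, 2, 3. Hamming distance = 3. The maximum possible Hamming distance for length-4 strings is 4, so d_H/4 = 3/4 = 0.75.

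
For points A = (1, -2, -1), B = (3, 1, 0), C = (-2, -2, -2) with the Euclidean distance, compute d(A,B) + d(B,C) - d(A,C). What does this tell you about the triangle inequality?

d(A,B) = √(2² + 3² + 1²) = √14 ≈ 3.7417, d(B,C) = √(5² + 3² + 2²) = √38 ≈ 6.1644, d(A,C) = √(3² + 0² + 1²) = √10 ≈ 3.1623.
d(A,B) + d(B,C) - d(A,C) = 3.7417 + 6.1644 - 3.1623 = 9.9061 - 3.1623 = 6.7438 (to 4 decimal places). This is ≥ 0, so the triangle inequality holds for these points.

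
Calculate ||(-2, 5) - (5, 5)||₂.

√(Σ(x_i - y_i)²) = √((-2 - 5)² + (5 - 5)²)
= √((-7)² + 0²) = √(49 + 0) = √49 = 7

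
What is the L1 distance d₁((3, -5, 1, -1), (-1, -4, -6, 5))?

Σ|x_i - y_i| = |3 - (-1)| + |-5 - (-4)| + |1 - (-6)| + |-1 - 5| = 4 + 1 + 7 + 6 = 18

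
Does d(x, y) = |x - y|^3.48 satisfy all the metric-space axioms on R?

No. d(x,y) = |x-y|^3.48 fails the triangle inequality since p = 3.48 > 1. Counterexample: x = 2, y = 3, z = 8. d(x,z) = |2 - 8|^3.48 = 6^3.48 ≈ 510.4654, but d(x,y) + d(y,z) = 1^3.48 + 5^3.48 ≈ 1 + 270.6547 = 271.6547. Since 510.4654 > 271.6547, the triangle inequality is violated.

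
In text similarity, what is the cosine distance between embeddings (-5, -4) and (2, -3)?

With u = (-5, -4), v = (2, -3):
u·v = (-5)·2 + (-4)·(-3) = (-10) + 12 = 2.
|u| = √((-5)² + (-4)²) = √41, |v| = √(2² + (-3)²) = √13, so |u||v| = √(41·13) = √533.
cos θ = (u·v)/(|u||v|) = 2/√533 ≈ 0.0866
Cosine distance = 1 - cos θ ≈ 1 - 0.0866 = 0.9134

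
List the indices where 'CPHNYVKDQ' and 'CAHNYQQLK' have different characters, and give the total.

Differing positions: 2, 6, 7, 8, 9. Hamming distance = 5.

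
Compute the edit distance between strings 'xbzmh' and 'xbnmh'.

Let D[i][j] be the edit distance between the first i characters of 'xbzmh' and the first j characters of 'xbnmh', with D[i][0] = i, D[0][j] = j, and D[i][j] = D[i-1][j-1] if the characters match, else 1 + min(D[i-1][j], D[i][j-1], D[i-1][j-1]). Filling the table (rows: prefixes of 'xbzmh', columns: prefixes of 'xbnmh'):
     ε  x  b  n  m  h
  ε  0  1  2  3  4  5
  x  1  0  1  2  3  4
  b  2  1  0  1  2  3
  z  3  2  1  1  2  3
  m  4  3  2  2  1  2
  h  5  4  3  3  2  1
The bottom-right entry gives D[5][5] = 1, so no sequence of fewer than 1 edit works. Backtracking through the table gives one optimal edit sequence (1 edit):
  xbzmh → xbnmh (sub z→n @3)
Edit distance = 1.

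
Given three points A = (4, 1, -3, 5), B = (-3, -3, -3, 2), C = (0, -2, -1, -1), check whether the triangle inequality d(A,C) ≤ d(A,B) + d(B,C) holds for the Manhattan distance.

d(A,B) = 7 + 4 + 0 + 3 = 14, d(B,C) = 3 + 1 + 2 + 3 = 9, d(A,C) = 4 + 3 + 2 + 6 = 15.
d(A,C) = 15 ≤ 14 + 9 = 23. Triangle inequality is satisfied.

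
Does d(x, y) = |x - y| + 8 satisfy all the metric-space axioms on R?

No. d fails identity of indiscernibles (specifically d(x,x) = 0): d(-5, -5) = |-5 - (-5)| + 8 = 0 + 8 = 8 ≠ 0.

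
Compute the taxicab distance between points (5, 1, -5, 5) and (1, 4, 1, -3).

Σ|x_i - y_i| = |5 - 1| + |1 - 4| + |-5 - 1| + |5 - (-3)| = 4 + 3 + 6 + 8 = 21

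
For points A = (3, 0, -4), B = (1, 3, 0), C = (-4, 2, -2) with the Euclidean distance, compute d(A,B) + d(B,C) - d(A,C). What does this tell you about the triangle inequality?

d(A,B) = √(2² + 3² + 4²) = √29 ≈ 5.3852, d(B,C) = √(5² + 1² + 2²) = √30 ≈ 5.4772, d(A,C) = √(7² + 2² + 2²) = √57 ≈ 7.5498.
d(A,B) + d(B,C) - d(A,C) = 5.3852 + 5.4772 - 7.5498 = 10.8624 - 7.5498 = 3.3126 (to 4 decimal places). This is ≥ 0, so the triangle inequality holds for these points.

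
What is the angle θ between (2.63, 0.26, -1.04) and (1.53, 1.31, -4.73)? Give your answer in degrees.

With u = (2.63, 0.26, -1.04), v = (1.53, 1.31, -4.73):
u·v = 2.63·1.53 + 0.26·1.31 + (-1.04)·(-4.73) = 4.0239 + 0.3406 + 4.9192 = 9.2837.
|u| = √(2.63² + 0.26² + (-1.04)²) = √(6.9169 + 0.0676 + 1.0816) = √8.0661, |v| = √(1.53² + 1.31² + (-4.73)²) = √(2.3409 + 1.7161 + 22.3729) = √26.4299.
cos θ = (u·v)/(|u||v|) = 9.2837/(√8.0661·√26.4299) ≈ 0.635831
θ = arccos(0.635831) ≈ 50.52°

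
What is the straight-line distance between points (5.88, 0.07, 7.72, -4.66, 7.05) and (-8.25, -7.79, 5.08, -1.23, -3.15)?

√(Σ(x_i - y_i)²) = √((5.88 - (-8.25))² + (0.07 - (-7.79))² + (7.72 - 5.08)² + (-4.66 - (-1.23))² + (7.05 - (-3.15))²)
= √(14.13² + 7.86² + 2.64² + (-3.43)² + 10.2²) = √(199.6569 + 61.7796 + 6.9696 + 11.7649 + 104.04) = √384.211 ≈ 19.6013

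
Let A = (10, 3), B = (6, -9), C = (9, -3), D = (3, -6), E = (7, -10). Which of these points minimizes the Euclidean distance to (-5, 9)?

Distances: d(A) ≈ 16.1555, d(B) ≈ 21.095, d(C) ≈ 18.4391, d(D) = 17, d(E) ≈ 22.4722. Nearest: A = (10, 3) with distance 16.1555.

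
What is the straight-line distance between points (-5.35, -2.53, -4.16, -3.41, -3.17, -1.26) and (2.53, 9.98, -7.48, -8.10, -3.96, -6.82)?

√(Σ(x_i - y_i)²) = √((-5.35 - 2.53)² + (-2.53 - 9.98)² + (-4.16 - (-7.48))² + (-3.41 - (-8.1))² + (-3.17 - (-3.96))² + (-1.26 - (-6.82))²)
= √((-7.88)² + (-12.51)² + 3.32² + 4.69² + 0.79² + 5.56²) = √(62.0944 + 156.5001 + 11.0224 + 21.9961 + 0.6241 + 30.9136) = √283.1507 ≈ 16.8271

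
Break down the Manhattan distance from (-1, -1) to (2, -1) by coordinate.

Σ|x_i - y_i| = |-1 - 2| + |-1 - (-1)| = 3 + 0 = 3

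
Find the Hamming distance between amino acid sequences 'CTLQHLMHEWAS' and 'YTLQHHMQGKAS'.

Differing positions: 1, 6, 8, 9, 10. Hamming distance = 5.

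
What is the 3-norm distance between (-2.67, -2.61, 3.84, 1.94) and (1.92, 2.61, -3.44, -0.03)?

(Σ|x_i - y_i|^3)^(1/3) = (|-2.67 - 1.92|^3 + |-2.61 - 2.61|^3 + |3.84 - (-3.44)|^3 + |1.94 - (-0.03)|^3)^(1/3)
= (4.59^3 + 5.22^3 + 7.28^3 + 1.97^3)^(1/3) ≈ (96.7026 + 142.2366 + 385.8284 + 7.6454)^(1/3) = (632.413)^(1/3) ≈ 8.5835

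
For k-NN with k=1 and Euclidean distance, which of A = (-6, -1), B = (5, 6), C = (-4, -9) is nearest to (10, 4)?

Distances: d(A) ≈ 16.7631, d(B) ≈ 5.3852, d(C) ≈ 19.105. Nearest: B = (5, 6) with distance 5.3852.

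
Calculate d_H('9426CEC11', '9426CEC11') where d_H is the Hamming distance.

Differing positions: none. Hamming distance = 0.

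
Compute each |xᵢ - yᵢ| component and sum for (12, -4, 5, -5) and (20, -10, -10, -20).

Σ|x_i - y_i| = |12 - 20| + |-4 - (-10)| + |5 - (-10)| + |-5 - (-20)| = 8 + 6 + 15 + 15 = 44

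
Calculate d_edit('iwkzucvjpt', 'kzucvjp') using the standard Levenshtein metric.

Let D[i][j] be the edit distance between the first i characters of 'iwkzucvjpt' and the first j characters of 'kzucvjp', with D[i][0] = i, D[0][j] = j, and D[i][j] = D[i-1][j-1] if the characters match, else 1 + min(D[i-1][j], D[i][j-1], D[i-1][j-1]). Filling the table (rows: prefixes of 'iwkzucvjpt', columns: prefixes of 'kzucvjp'):
     ε  k  z  u  c  v  j  p
  ε  0  1  2  3  4  5  6  7
  i  1  1  2  3  4  5  6  7
  w  2  2  2  3  4  5  6  7
  k  3  2  3  3  4  5  6  7
  z  4  3  2  3  4  5  6  7
  u  5  4  3  2  3  4  5  6
  c  6  5  4  3  2  3  4  5
  v  7  6  5  4  3  2  3  4
  j  8  7  6  5  4  3  2  3
  p  9  8  7  6  5  4  3  2
  t 10  9  8  7  6  5  4  3
The bottom-right entry gives D[10][7] = 3, so no sequence of fewer than 3 edits works. Backtracking through the table gives one optimal edit sequence (3 edits):
  iwkzucvjpt → wkzucvjpt (del i @1)
  wkzucvjpt → kzucvjpt (del w @1)
  kzucvjpt → kzucvjp (del t @8)
Edit distance = 3.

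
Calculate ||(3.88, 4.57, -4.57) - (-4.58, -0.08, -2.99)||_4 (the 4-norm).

(Σ|x_i - y_i|^4)^(1/4) = (|3.88 - (-4.58)|^4 + |4.57 - (-0.08)|^4 + |-4.57 - (-2.99)|^4)^(1/4)
= (8.46^4 + 4.65^4 + 1.58^4)^(1/4) ≈ (5122.4939 + 467.5325 + 6.232)^(1/4) = (5596.2584)^(1/4) ≈ 8.6492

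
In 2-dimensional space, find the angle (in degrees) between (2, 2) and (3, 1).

With u = (2, 2), v = (3, 1):
u·v = 2·3 + 2·1 = 6 + 2 = 8.
|u| = √(2² + 2²) = √8, |v| = √(3² + 1²) = √10, so |u||v| = √(8·10) = √80.
cos θ = (u·v)/(|u||v|) = 8/√80 ≈ 0.894427
θ = arccos(0.894427) ≈ 26.57°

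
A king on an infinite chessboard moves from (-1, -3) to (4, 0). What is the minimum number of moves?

max(|x_i - y_i|) = max(|-1 - 4|, |-3 - 0|) = max(5, 3) = 5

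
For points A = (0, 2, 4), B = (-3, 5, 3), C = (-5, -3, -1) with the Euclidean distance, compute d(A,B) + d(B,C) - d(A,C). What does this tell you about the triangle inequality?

d(A,B) = √(3² + 3² + 1²) = √19 ≈ 4.3589, d(B,C) = √(2² + 8² + 4²) = √84 ≈ 9.1652, d(A,C) = √(5² + 5² + 5²) = √75 ≈ 8.6603.
d(A,B) + d(B,C) - d(A,C) = 4.3589 + 9.1652 - 8.6603 = 13.5241 - 8.6603 = 4.8638 (to 4 decimal places). This is ≥ 0, so the triangle inequality holds for these points.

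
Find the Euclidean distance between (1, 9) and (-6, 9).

√(Σ(x_i - y_i)²) = √((1 - (-6))² + (9 - 9)²)
= √(7² + 0²) = √(49 + 0) = √49 = 7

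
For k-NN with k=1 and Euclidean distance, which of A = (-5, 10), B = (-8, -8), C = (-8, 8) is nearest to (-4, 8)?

Distances: d(A) ≈ 2.2361, d(B) ≈ 16.4924, d(C) = 4. Nearest: A = (-5, 10) with distance 2.2361.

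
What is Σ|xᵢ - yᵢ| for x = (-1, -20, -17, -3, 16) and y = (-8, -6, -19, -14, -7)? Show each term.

Σ|x_i - y_i| = |-1 - (-8)| + |-20 - (-6)| + |-17 - (-19)| + |-3 - (-14)| + |16 - (-7)| = 7 + 14 + 2 + 11 + 23 = 57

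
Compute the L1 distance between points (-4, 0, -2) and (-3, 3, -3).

Σ|x_i - y_i| = |-4 - (-3)| + |0 - 3| + |-2 - (-3)| = 1 + 3 + 1 = 5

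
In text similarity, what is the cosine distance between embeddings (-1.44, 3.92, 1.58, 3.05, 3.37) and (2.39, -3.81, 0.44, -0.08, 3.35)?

With u = (-1.44, 3.92, 1.58, 3.05, 3.37), v = (2.39, -3.81, 0.44, -0.08, 3.35):
u·v = (-1.44)·2.39 + 3.92·(-3.81) + 1.58·0.44 + 3.05·(-0.08) + 3.37·3.35 = (-3.4416) + (-14.9352) + 0.6952 + (-0.244) + 11.2895 = -6.6361.
|u| = √((-1.44)² + 3.92² + 1.58² + 3.05² + 3.37²) = √(2.0736 + 15.3664 + 2.4964 + 9.3025 + 11.3569) = √40.5958, |v| = √(2.39² + (-3.81)² + 0.44² + (-0.08)² + 3.35²) = √(5.7121 + 14.5161 + 0.1936 + 0.0064 + 11.2225) = √31.6507.
cos θ = (u·v)/(|u||v|) = -6.6361/(√40.5958·√31.6507) ≈ -0.1851
Cosine distance = 1 - cos θ ≈ 1 - (-0.1851) = 1.1851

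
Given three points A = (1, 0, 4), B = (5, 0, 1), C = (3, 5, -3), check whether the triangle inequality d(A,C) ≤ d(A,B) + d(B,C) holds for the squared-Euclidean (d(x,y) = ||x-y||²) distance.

d(A,B) = 4² + 0² + 3² = 25, d(B,C) = 2² + 5² + 4² = 45, d(A,C) = 2² + 5² + 7² = 78.
d(A,C) = 78 > 25 + 45 = 70. Triangle inequality is VIOLATED. (Squared-Euclidean is not a metric — this is a counterexample.)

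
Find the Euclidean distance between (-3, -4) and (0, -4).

√(Σ(x_i - y_i)²) = √((-3 - 0)² + (-4 - (-4))²)
= √((-3)² + 0²) = √(9 + 0) = √9 = 3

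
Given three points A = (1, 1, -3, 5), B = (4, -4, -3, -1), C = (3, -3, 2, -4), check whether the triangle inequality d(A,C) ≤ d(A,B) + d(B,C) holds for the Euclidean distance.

d(A,B) = √(3² + 5² + 0² + 6²) = √70 ≈ 8.3666, d(B,C) = √(1² + 1² + 5² + 3²) = √36 = 6, d(A,C) = √(2² + 4² + 5² + 9²) = √126 ≈ 11.225.
d(A,C) ≈ 11.225 ≤ 8.3666 + 6 = 14.3666. Triangle inequality is satisfied.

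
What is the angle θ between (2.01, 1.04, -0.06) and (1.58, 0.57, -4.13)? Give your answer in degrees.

With u = (2.01, 1.04, -0.06), v = (1.58, 0.57, -4.13):
u·v = 2.01·1.58 + 1.04·0.57 + (-0.06)·(-4.13) = 3.1758 + 0.5928 + 0.2478 = 4.0164.
|u| = √(2.01² + 1.04² + (-0.06)²) = √(4.0401 + 1.0816 + 0.0036) = √5.1253, |v| = √(1.58² + 0.57² + (-4.13)²) = √(2.4964 + 0.3249 + 17.0569) = √19.8782.
cos θ = (u·v)/(|u||v|) = 4.0164/(√5.1253·√19.8782) ≈ 0.397914
θ = arccos(0.397914) ≈ 66.55°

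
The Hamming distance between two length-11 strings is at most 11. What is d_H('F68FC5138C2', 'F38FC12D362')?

Differing positions: 2, 6, 7, 8, 9, 10. Hamming distance = 6. The maximum possible Hamming distance for length-11 strings is 11, so d_H/11 = 6/11 ≈ 0.5455.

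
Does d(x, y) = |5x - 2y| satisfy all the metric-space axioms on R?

No. d fails symmetry: d(6, 3) = |5·6 - 2·3| = |24| = 24, but d(3, 6) = |5·3 - 2·6| = |3| = 3. Since 24 ≠ 3, d(x,y) ≠ d(y,x) in general.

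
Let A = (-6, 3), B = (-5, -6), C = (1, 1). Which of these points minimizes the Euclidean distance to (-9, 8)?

Distances: d(A) ≈ 5.831, d(B) ≈ 14.5602, d(C) ≈ 12.2066. Nearest: A = (-6, 3) with distance 5.831.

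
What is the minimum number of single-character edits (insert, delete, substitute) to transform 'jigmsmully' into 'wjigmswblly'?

Let D[i][j] be the edit distance between the first i characters of 'jigmsmully' and the first j characters of 'wjigmswblly', with D[i][0] = i, D[0][j] = j, and D[i][j] = D[i-1][j-1] if the characters match, else 1 + min(D[i-1][j], D[i][j-1], D[i-1][j-1]). Filling the table (rows: prefixes of 'jigmsmully', columns: prefixes of 'wjigmswblly'):
     ε  w  j  i  g  m  s  w  b  l  l  y
  ε  0  1  2  3  4  5  6  7  8  9 10 11
  j  1  1  1  2  3  4  5  6  7  8  9 10
  i  2  2  2  1  2  3  4  5  6  7  8  9
  g  3  3  3  2  1  2  3  4  5  6  7  8
  m  4  4  4  3  2  1  2  3  4  5  6  7
  s  5  5  5  4  3  2  1  2  3  4  5  6
  m  6  6  6  5  4  3  2  2  3  4  5  6
  u  7  7  7  6  5  4  3  3  3  4  5  6
  l  8  8  8  7  6  5  4  4  4  3  4  5
  l  9  9  9  8  7  6  5  5  5  4  3  4
  y 10 10 10  9  8  7  6  6  6  5  4  3
The bottom-right entry gives D[10][11] = 3, so no sequence of fewer than 3 edits works. Backtracking through the table gives one optimal edit sequence (3 edits):
  jigmsmully → wjigmsmully (ins w @1)
  wjigmsmully → wjigmswully (sub m→w @7)
  wjigmswully → wjigmswblly (sub u→b @8)
Edit distance = 3.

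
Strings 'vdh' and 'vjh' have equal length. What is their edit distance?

Let D[i][j] be the edit distance between the first i characters of 'vdh' and the first j characters of 'vjh', with D[i][0] = i, D[0][j] = j, and D[i][j] = D[i-1][j-1] if the characters match, else 1 + min(D[i-1][j], D[i][j-1], D[i-1][j-1]). Filling the table (rows: prefixes of 'vdh', columns: prefixes of 'vjh'):
     ε  v  j  h
  ε  0  1  2  3
  v  1  0  1  2
  d  2  1  1  2
  h  3  2  2  1
The bottom-right entry gives D[3][3] = 1, so no sequence of fewer than 1 edit works. Backtracking through the table gives one optimal edit sequence (1 edit):
  vdh → vjh (sub d→j @2)
Edit distance = 1.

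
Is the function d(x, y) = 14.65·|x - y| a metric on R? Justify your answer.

Yes. Since |x - y| is a metric on R and 14.65 > 0, the positive scalar multiple 14.65·|x - y| is also a metric: scaling by a positive constant preserves non-negativity, identity (d=0 ⟺ |x-y|=0 ⟺ x=y), symmetry, and the triangle inequality.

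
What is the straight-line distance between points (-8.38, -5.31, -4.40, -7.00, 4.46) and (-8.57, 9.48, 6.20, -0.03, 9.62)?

√(Σ(x_i - y_i)²) = √((-8.38 - (-8.57))² + (-5.31 - 9.48)² + (-4.4 - 6.2)² + (-7 - (-0.03))² + (4.46 - 9.62)²)
= √(0.19² + (-14.79)² + (-10.6)² + (-6.97)² + (-5.16)²) = √(0.0361 + 218.7441 + 112.36 + 48.5809 + 26.6256) = √406.3467 ≈ 20.158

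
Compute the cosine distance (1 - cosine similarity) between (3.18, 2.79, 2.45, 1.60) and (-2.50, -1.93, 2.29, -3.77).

With u = (3.18, 2.79, 2.45, 1.60), v = (-2.50, -1.93, 2.29, -3.77):
u·v = 3.18·(-2.5) + 2.79·(-1.93) + 2.45·2.29 + 1.6·(-3.77) = (-7.95) + (-5.3847) + 5.6105 + (-6.032) = -13.7562.
|u| = √(3.18² + 2.79² + 2.45² + 1.6²) = √(10.1124 + 7.7841 + 6.0025 + 2.56) = √26.459, |v| = √((-2.5)² + (-1.93)² + 2.29² + (-3.77)²) = √(6.25 + 3.7249 + 5.2441 + 14.2129) = √29.4319.
cos θ = (u·v)/(|u||v|) = -13.7562/(√26.459·√29.4319) ≈ -0.4929
Cosine distance = 1 - cos θ ≈ 1 - (-0.4929) = 1.4929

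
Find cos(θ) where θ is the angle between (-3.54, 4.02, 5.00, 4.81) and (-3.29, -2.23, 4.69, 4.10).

With u = (-3.54, 4.02, 5.00, 4.81), v = (-3.29, -2.23, 4.69, 4.10):
u·v = (-3.54)·(-3.29) + 4.02·(-2.23) + 5·4.69 + 4.81·4.1 = 11.6466 + (-8.9646) + 23.45 + 19.721 = 45.853.
|u| = √((-3.54)² + 4.02² + 5² + 4.81²) = √(12.5316 + 16.1604 + 25 + 23.1361) = √76.8281, |v| = √((-3.29)² + (-2.23)² + 4.69² + 4.1²) = √(10.8241 + 4.9729 + 21.9961 + 16.81) = √54.6031.
cos θ = (u·v)/(|u||v|) = 45.853/(√76.8281·√54.6031) ≈ 0.7079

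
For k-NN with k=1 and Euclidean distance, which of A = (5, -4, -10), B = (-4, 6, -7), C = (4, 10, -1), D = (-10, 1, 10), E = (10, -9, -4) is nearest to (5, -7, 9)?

Distances: d(A) ≈ 19.2354, d(B) ≈ 22.4944, d(C) ≈ 19.7484, d(D) ≈ 17.0294, d(E) ≈ 14.0712. Nearest: E = (10, -9, -4) with distance 14.0712.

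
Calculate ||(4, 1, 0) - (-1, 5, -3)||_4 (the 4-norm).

(Σ|x_i - y_i|^4)^(1/4) = (|4 - (-1)|^4 + |1 - 5|^4 + |0 - (-3)|^4)^(1/4)
= (5^4 + 4^4 + 3^4)^(1/4) = (625 + 256 + 81)^(1/4) = (962)^(1/4) ≈ 5.5692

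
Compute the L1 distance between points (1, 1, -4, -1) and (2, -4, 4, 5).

Σ|x_i - y_i| = |1 - 2| + |1 - (-4)| + |-4 - 4| + |-1 - 5| = 1 + 5 + 8 + 6 = 20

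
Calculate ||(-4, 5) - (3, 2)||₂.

√(Σ(x_i - y_i)²) = √((-4 - 3)² + (5 - 2)²)
= √((-7)² + 3²) = √(49 + 9) = √58 ≈ 7.6158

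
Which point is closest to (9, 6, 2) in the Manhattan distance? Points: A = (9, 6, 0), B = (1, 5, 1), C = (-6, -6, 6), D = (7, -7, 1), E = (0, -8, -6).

Distances: d(A) = 2, d(B) = 10, d(C) = 31, d(D) = 16, d(E) = 31. Nearest: A = (9, 6, 0) with distance 2.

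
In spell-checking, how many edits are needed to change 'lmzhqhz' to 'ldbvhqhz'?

Let D[i][j] be the edit distance between the first i characters of 'lmzhqhz' and the first j characters of 'ldbvhqhz', with D[i][0] = i, D[0][j] = j, and D[i][j] = D[i-1][j-1] if the characters match, else 1 + min(D[i-1][j], D[i][j-1], D[i-1][j-1]). Filling the table (rows: prefixes of 'lmzhqhz', columns: prefixes of 'ldbvhqhz'):
     ε  l  d  b  v  h  q  h  z
  ε  0  1  2  3  4  5  6  7  8
  l  1  0  1  2  3  4  5  6  7
  m  2  1  1  2  3  4  5  6  7
  z  3  2  2  2  3  4  5  6  6
  h  4  3  3  3  3  3  4  5  6
  q  5  4  4  4  4  4  3  4  5
  h  6  5  5  5  5  4  4  3  4
  z  7  6  6  6  6  5  5  4  3
The bottom-right entry gives D[7][8] = 3, so no sequence of fewer than 3 edits works. Backtracking through the table gives one optimal edit sequence (3 edits):
  lmzhqhz → ldmzhqhz (ins d @2)
  ldmzhqhz → ldbzhqhz (sub m→b @3)
  ldbzhqhz → ldbvhqhz (sub z→v @4)
Edit distance = 3.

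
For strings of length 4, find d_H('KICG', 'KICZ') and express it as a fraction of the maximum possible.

Differing positions: 4. Hamming distance = 1. The maximum possible Hamming distance for length-4 strings is 4, so d_H/4 = 1/4 = 0.25.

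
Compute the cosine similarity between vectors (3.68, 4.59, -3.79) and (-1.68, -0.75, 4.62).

With u = (3.68, 4.59, -3.79), v = (-1.68, -0.75, 4.62):
u·v = 3.68·(-1.68) + 4.59·(-0.75) + (-3.79)·4.62 = (-6.1824) + (-3.4425) + (-17.5098) = -27.1347.
|u| = √(3.68² + 4.59² + (-3.79)²) = √(13.5424 + 21.0681 + 14.3641) = √48.9746, |v| = √((-1.68)² + (-0.75)² + 4.62²) = √(2.8224 + 0.5625 + 21.3444) = √24.7293.
cos θ = (u·v)/(|u||v|) = -27.1347/(√48.9746·√24.7293) ≈ -0.7797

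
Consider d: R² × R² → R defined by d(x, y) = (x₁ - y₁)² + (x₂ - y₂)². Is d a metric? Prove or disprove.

No. The squared Euclidean distance fails the triangle inequality. Counterexample: x = (0, 0), y = (1, 2), z = (2, 4). d(x,z) = 2² + 4² = 20, but d(x,y) + d(y,z) = (1² + 2²) + (1² + 2²) = 5 + 5 = 10. Since 20 > 10, the triangle inequality is violated. (Note: √d, the ordinary Euclidean distance, IS a metric.)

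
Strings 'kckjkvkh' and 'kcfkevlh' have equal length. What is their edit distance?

Let D[i][j] be the edit distance between the first i characters of 'kckjkvkh' and the first j characters of 'kcfkevlh', with D[i][0] = i, D[0][j] = j, and D[i][j] = D[i-1][j-1] if the characters match, else 1 + min(D[i-1][j], D[i][j-1], D[i-1][j-1]). Filling the table (rows: prefixes of 'kckjkvkh', columns: prefixes of 'kcfkevlh'):
     ε  k  c  f  k  e  v  l  h
  ε  0  1  2  3  4  5  6  7  8
  k  1  0  1  2  3  4  5  6  7
  c  2  1  0  1  2  3  4  5  6
  k  3  2  1  1  1  2  3  4  5
  j  4  3  2  2  2  2  3  4  5
  k  5  4  3  3  2  3  3  4  5
  v  6  5  4  4  3  3  3  4  5
  k  7  6  5  5  4  4  4  4  5
  h  8  7  6  6  5  5  5  5  4
The bottom-right entry gives D[8][8] = 4, so no sequence of fewer than 4 edits works. Backtracking through the table gives one optimal edit sequence (4 edits):
  kckjkvkh → kcfjkvkh (sub k→f @3)
  kcfjkvkh → kcfkkvkh (sub j→k @4)
  kcfkkvkh → kcfkevkh (sub k→e @5)
  kcfkevkh → kcfkevlh (sub k→l @7)
Edit distance = 4.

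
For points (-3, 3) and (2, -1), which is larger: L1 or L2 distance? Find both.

L1 = |-3 - 2| + |3 - (-1)| = 5 + 4 = 9
L2 = √(5² + 4²) = √41 ≈ 6.4031
L1 ≥ L2 always (equality iff movement is along one axis); L1 > L2 here.
Ratio L1/L2 = 9/√41 ≈ 1.4056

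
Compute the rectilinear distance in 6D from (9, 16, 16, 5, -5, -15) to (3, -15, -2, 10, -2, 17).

Σ|x_i - y_i| = |9 - 3| + |16 - (-15)| + |16 - (-2)| + |5 - 10| + |-5 - (-2)| + |-15 - 17| = 6 + 31 + 18 + 5 + 3 + 32 = 95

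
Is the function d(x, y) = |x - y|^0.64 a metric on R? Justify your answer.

Yes. With 0 < p = 0.64 ≤ 1, d(x,y) = |x-y|^0.64 is a metric on R. Non-negativity and symmetry are immediate; |x-y|^0.64 = 0 ⟺ |x-y| = 0 ⟺ x = y. For the triangle inequality, the function t ↦ t^0.64 is subadditive on [0,∞) when p ≤ 1, so |x-z|^0.64 ≤ (|x-y| + |y-z|)^0.64 ≤ |x-y|^0.64 + |y-z|^0.64.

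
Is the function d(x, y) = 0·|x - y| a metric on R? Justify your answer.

No. With c = 0, d(x,y) = 0 for all x, y. This fails identity of indiscernibles: d(5, 13) = 0 but 5 ≠ 13.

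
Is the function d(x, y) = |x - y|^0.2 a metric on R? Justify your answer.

Yes. With 0 < p = 0.2 ≤ 1, d(x,y) = |x-y|^0.2 is a metric on R. Non-negativity and symmetry are immediate; |x-y|^0.2 = 0 ⟺ |x-y| = 0 ⟺ x = y. For the triangle inequality, the function t ↦ t^0.2 is subadditive on [0,∞) when p ≤ 1, so |x-z|^0.2 ≤ (|x-y| + |y-z|)^0.2 ≤ |x-y|^0.2 + |y-z|^0.2.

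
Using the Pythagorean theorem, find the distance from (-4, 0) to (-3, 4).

√(Σ(x_i - y_i)²) = √((-4 - (-3))² + (0 - 4)²)
= √((-1)² + (-4)²) = √(1 + 16) = √17 ≈ 4.1231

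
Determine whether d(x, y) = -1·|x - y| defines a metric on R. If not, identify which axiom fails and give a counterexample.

No. With c = -1 < 0, d fails non-negativity: d(1, 6) = -1·|1 - 6| = -1·5 = -5 < 0.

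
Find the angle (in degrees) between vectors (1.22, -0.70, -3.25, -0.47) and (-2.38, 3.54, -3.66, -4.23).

With u = (1.22, -0.70, -3.25, -0.47), v = (-2.38, 3.54, -3.66, -4.23):
u·v = 1.22·(-2.38) + (-0.7)·3.54 + (-3.25)·(-3.66) + (-0.47)·(-4.23) = (-2.9036) + (-2.478) + 11.895 + 1.9881 = 8.5015.
|u| = √(1.22² + (-0.7)² + (-3.25)² + (-0.47)²) = √(1.4884 + 0.49 + 10.5625 + 0.2209) = √12.7618, |v| = √((-2.38)² + 3.54² + (-3.66)² + (-4.23)²) = √(5.6644 + 12.5316 + 13.3956 + 17.8929) = √49.4845.
cos θ = (u·v)/(|u||v|) = 8.5015/(√12.7618·√49.4845) ≈ 0.338302
θ = arccos(0.338302) ≈ 70.23°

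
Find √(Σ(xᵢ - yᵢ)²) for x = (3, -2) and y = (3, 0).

√(Σ(x_i - y_i)²) = √((3 - 3)² + (-2 - 0)²)
= √(0² + (-2)²) = √(0 + 4) = √4 = 2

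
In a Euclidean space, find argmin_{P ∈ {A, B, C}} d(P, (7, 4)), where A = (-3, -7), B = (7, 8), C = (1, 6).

Distances: d(A) ≈ 14.8661, d(B) = 4, d(C) ≈ 6.3246. Nearest: B = (7, 8) with distance 4.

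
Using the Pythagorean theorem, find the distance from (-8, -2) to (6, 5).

√(Σ(x_i - y_i)²) = √((-8 - 6)² + (-2 - 5)²)
= √((-14)² + (-7)²) = √(196 + 49) = √245 ≈ 15.6525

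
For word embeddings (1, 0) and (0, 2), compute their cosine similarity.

With u = (1, 0), v = (0, 2):
u·v = 1·0 + 0·2 = 0 + 0 = 0.
|u| = √(1² + 0²) = √1, |v| = √(0² + 2²) = √4, so |u||v| = √(1·4) = √4 = 2.
cos θ = (u·v)/(|u||v|) = 0/2 = 0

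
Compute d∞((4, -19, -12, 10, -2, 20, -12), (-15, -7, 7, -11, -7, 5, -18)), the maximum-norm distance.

max(|x_i - y_i|) = max(|4 - (-15)|, |-19 - (-7)|, |-12 - 7|, |10 - (-11)|, |-2 - (-7)|, |20 - 5|, |-12 - (-18)|) = max(19, 12, 19, 21, 5, 15, 6) = 21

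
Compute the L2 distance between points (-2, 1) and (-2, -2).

(Σ|x_i - y_i|^2)^(1/2) = (|-2 - (-2)|^2 + |1 - (-2)|^2)^(1/2)
= (0^2 + 3^2)^(1/2) = (0 + 9)^(1/2) = (9)^(1/2) = 3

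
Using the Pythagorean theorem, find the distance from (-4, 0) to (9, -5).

√(Σ(x_i - y_i)²) = √((-4 - 9)² + (0 - (-5))²)
= √((-13)² + 5²) = √(169 + 25) = √194 ≈ 13.9284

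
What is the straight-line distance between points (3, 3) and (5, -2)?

√(Σ(x_i - y_i)²) = √((3 - 5)² + (3 - (-2))²)
= √((-2)² + 5²) = √(4 + 25) = √29 ≈ 5.3852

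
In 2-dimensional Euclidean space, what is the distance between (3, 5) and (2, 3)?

√(Σ(x_i - y_i)²) = √((3 - 2)² + (5 - 3)²)
= √(1² + 2²) = √(1 + 4) = √5 ≈ 2.2361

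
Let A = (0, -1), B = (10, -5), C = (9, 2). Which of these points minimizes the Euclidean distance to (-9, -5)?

Distances: d(A) ≈ 9.8489, d(B) = 19, d(C) ≈ 19.3132. Nearest: A = (0, -1) with distance 9.8489.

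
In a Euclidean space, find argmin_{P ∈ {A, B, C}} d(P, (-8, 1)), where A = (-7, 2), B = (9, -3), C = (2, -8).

Distances: d(A) ≈ 1.4142, d(B) ≈ 17.4642, d(C) ≈ 13.4536. Nearest: A = (-7, 2) with distance 1.4142.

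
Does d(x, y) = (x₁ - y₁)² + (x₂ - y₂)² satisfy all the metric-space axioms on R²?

No. The squared Euclidean distance fails the triangle inequality. Counterexample: x = (0, 0), y = (3, 3), z = (6, 6). d(x,z) = 6² + 6² = 72, but d(x,y) + d(y,z) = (3² + 3²) + (3² + 3²) = 18 + 18 = 36. Since 72 > 36, the triangle inequality is violated. (Note: √d, the ordinary Euclidean distance, IS a metric.)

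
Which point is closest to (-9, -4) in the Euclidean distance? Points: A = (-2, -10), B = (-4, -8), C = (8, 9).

Distances: d(A) ≈ 9.2195, d(B) ≈ 6.4031, d(C) ≈ 21.4009. Nearest: B = (-4, -8) with distance 6.4031.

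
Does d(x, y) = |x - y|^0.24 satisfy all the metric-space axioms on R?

Yes. With 0 < p = 0.24 ≤ 1, d(x,y) = |x-y|^0.24 is a metric on R. Non-negativity and symmetry are immediate; |x-y|^0.24 = 0 ⟺ |x-y| = 0 ⟺ x = y. For the triangle inequality, the function t ↦ t^0.24 is subadditive on [0,∞) when p ≤ 1, so |x-z|^0.24 ≤ (|x-y| + |y-z|)^0.24 ≤ |x-y|^0.24 + |y-z|^0.24.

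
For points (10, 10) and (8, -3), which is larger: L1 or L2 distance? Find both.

L1 = |10 - 8| + |10 - (-3)| = 2 + 13 = 15
L2 = √(2² + 13²) = √173 ≈ 13.1529
L1 ≥ L2 always (equality iff movement is along one axis); L1 > L2 here.
Ratio L1/L2 = 15/√173 ≈ 1.1404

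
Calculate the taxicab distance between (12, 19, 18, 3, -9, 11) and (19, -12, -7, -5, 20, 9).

Σ|x_i - y_i| = |12 - 19| + |19 - (-12)| + |18 - (-7)| + |3 - (-5)| + |-9 - 20| + |11 - 9| = 7 + 31 + 25 + 8 + 29 + 2 = 102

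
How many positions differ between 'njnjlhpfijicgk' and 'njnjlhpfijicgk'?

Differing positions: none. Hamming distance = 0.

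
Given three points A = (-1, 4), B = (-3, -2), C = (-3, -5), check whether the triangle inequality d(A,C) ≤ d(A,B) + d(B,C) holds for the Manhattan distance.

d(A,B) = 2 + 6 = 8, d(B,C) = 0 + 3 = 3, d(A,C) = 2 + 9 = 11.
d(A,C) = 11 ≤ 8 + 3 = 11. Triangle inequality is satisfied.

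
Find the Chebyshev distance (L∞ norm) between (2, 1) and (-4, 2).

max(|x_i - y_i|) = max(|2 - (-4)|, |1 - 2|) = max(6, 1) = 6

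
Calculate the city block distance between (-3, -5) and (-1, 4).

Σ|x_i - y_i| = |-3 - (-1)| + |-5 - 4| = 2 + 9 = 11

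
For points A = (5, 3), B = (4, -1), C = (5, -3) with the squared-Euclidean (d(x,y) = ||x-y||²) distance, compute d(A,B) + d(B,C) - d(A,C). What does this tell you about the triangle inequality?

d(A,B) = 1² + 4² = 17, d(B,C) = 1² + 2² = 5, d(A,C) = 0² + 6² = 36.
d(A,B) + d(B,C) - d(A,C) = 17 + 5 - 36 = 22 - 36 = -14. This is < 0, so the triangle inequality FAILS for these points (squared-Euclidean is not a metric).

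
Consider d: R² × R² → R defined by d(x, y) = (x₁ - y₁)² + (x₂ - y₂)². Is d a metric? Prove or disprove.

No. The squared Euclidean distance fails the triangle inequality. Counterexample: x = (0, 0), y = (1, 1), z = (2, 2). d(x,z) = 2² + 2² = 8, but d(x,y) + d(y,z) = (1² + 1²) + (1² + 1²) = 2 + 2 = 4. Since 8 > 4, the triangle inequality is violated. (Note: √d, the ordinary Euclidean distance, IS a metric.)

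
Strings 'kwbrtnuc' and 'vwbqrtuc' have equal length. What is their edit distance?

Let D[i][j] be the edit distance between the first i characters of 'kwbrtnuc' and the first j characters of 'vwbqrtuc', with D[i][0] = i, D[0][j] = j, and D[i][j] = D[i-1][j-1] if the characters match, else 1 + min(D[i-1][j], D[i][j-1], D[i-1][j-1]). Filling the table (rows: prefixes of 'kwbrtnuc', columns: prefixes of 'vwbqrtuc'):
     ε  v  w  b  q  r  t  u  c
  ε  0  1  2  3  4  5  6  7  8
  k  1  1  2  3  4  5  6  7  8
  w  2  2  1  2  3  4  5  6  7
  b  3  3  2  1  2  3  4  5  6
  r  4  4  3  2  2  2  3  4  5
  t  5  5  4  3  3  3  2  3  4
  n  6  6  5  4  4  4  3  3  4
  u  7  7  6  5  5  5  4  3  4
  c  8  8  7  6  6  6  5  4  3
The bottom-right entry gives D[8][8] = 3, so no sequence of fewer than 3 edits works. Backtracking through the table gives one optimal edit sequence (3 edits):
  kwbrtnuc → vwbrtnuc (sub k→v @1)
  vwbrtnuc → vwbqrtnuc (ins q @4)
  vwbqrtnuc → vwbqrtuc (del n @7)
Edit distance = 3.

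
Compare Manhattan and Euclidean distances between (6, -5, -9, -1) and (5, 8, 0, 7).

L1 = |6 - 5| + |-5 - 8| + |-9 - 0| + |-1 - 7| = 1 + 13 + 9 + 8 = 31
L2 = √(1² + 13² + 9² + 8²) = √315 ≈ 17.7482
L1 ≥ L2 always (equality iff movement is along one axis); L1 > L2 here.
Ratio L1/L2 = 31/√315 ≈ 1.7467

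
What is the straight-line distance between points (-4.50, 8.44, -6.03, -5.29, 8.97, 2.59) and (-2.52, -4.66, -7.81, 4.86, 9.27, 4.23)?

√(Σ(x_i - y_i)²) = √((-4.5 - (-2.52))² + (8.44 - (-4.66))² + (-6.03 - (-7.81))² + (-5.29 - 4.86)² + (8.97 - 9.27)² + (2.59 - 4.23)²)
= √((-1.98)² + 13.1² + 1.78² + (-10.15)² + (-0.3)² + (-1.64)²) = √(3.9204 + 171.61 + 3.1684 + 103.0225 + 0.09 + 2.6896) = √284.5009 ≈ 16.8672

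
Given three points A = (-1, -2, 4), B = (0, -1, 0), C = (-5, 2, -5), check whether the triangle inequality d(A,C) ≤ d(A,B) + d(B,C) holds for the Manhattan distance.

d(A,B) = 1 + 1 + 4 = 6, d(B,C) = 5 + 3 + 5 = 13, d(A,C) = 4 + 4 + 9 = 17.
d(A,C) = 17 ≤ 6 + 13 = 19. Triangle inequality is satisfied.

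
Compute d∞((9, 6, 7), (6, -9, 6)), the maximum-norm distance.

max(|x_i - y_i|) = max(|9 - 6|, |6 - (-9)|, |7 - 6|) = max(3, 15, 1) = 15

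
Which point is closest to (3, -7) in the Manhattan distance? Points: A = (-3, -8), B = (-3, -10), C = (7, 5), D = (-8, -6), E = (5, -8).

Distances: d(A) = 7, d(B) = 9, d(C) = 16, d(D) = 12, d(E) = 3. Nearest: E = (5, -8) with distance 3.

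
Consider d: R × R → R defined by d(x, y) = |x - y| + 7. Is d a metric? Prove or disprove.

No. d fails identity of indiscernibles (specifically d(x,x) = 0): d(3, 3) = |3 - 3| + 7 = 0 + 7 = 7 ≠ 0.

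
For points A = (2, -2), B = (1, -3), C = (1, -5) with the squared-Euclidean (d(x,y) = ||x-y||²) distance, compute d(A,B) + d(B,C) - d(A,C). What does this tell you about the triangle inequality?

d(A,B) = 1² + 1² = 2, d(B,C) = 0² + 2² = 4, d(A,C) = 1² + 3² = 10.
d(A,B) + d(B,C) - d(A,C) = 2 + 4 - 10 = 6 - 10 = -4. This is < 0, so the triangle inequality FAILS for these points (squared-Euclidean is not a metric).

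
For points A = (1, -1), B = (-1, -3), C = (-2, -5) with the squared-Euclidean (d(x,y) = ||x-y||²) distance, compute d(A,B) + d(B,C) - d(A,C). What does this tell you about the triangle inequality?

d(A,B) = 2² + 2² = 8, d(B,C) = 1² + 2² = 5, d(A,C) = 3² + 4² = 25.
d(A,B) + d(B,C) - d(A,C) = 8 + 5 - 25 = 13 - 25 = -12. This is < 0, so the triangle inequality FAILS for these points (squared-Euclidean is not a metric).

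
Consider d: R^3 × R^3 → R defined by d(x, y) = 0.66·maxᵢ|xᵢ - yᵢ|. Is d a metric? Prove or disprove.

Yes. The L∞ (Chebyshev) norm induces a metric on R^3, and multiplying a metric by a positive constant 0.66 > 0 preserves all four axioms: non-negativity (0.66·||x-y|| ≥ 0), identity (0.66·||x-y|| = 0 ⟺ ||x-y|| = 0 ⟺ x = y), symmetry (||x-y|| = ||y-x||), and the triangle inequality (0.66·||x-z|| ≤ 0.66·||x-y|| + 0.66·||y-z||). So d is a metric.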